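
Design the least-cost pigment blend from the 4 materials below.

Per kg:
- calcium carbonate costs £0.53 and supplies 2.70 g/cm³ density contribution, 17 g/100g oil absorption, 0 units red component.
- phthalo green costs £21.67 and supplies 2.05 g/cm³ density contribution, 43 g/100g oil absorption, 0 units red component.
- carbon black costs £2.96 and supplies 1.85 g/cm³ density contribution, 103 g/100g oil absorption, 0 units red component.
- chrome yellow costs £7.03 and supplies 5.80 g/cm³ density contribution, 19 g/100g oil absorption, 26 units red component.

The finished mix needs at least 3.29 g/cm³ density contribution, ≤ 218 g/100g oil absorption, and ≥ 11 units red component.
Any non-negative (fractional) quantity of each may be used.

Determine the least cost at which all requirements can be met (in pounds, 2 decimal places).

£3.14

This is a linear program. Let x1 = kg of calcium carbonate, x2 = kg of phthalo green, x3 = kg of carbon black, x4 = kg of chrome yellow.
min 0.53x1 + 21.67x2 + 2.96x3 + 7.03x4 s.t.:
  2.7x1 + 2.05x2 + 1.85x3 + 5.8x4 ≥ 3.29   (density contribution)
  17x1 + 43x2 + 103x3 + 19x4 ≤ 218   (oil absorption)
  26x4 ≥ 11   (red component)
  x1, x2, x3, x4 ≥ 0.
At the optimum only calcium carbonate, chrome yellow are positive (phthalo green, carbon black = 0). There the density contribution and red component constraints are tight.
So calcium carbonate = 0.3097 kg, chrome yellow = 0.4231 kg.
Objective = 0.53·0.3097 + 7.03·0.4231 = 3.1385.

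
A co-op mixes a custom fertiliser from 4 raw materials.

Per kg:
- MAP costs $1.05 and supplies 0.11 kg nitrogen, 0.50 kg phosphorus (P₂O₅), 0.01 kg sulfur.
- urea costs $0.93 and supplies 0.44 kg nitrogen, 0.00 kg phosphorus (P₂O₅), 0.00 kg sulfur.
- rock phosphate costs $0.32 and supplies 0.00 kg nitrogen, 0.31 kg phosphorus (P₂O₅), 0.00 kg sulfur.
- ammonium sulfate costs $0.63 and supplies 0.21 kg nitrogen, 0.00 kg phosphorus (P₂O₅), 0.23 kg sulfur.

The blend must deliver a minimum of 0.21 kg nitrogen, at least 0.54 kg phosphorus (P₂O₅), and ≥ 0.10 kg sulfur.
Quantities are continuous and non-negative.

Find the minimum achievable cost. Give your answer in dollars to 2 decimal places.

$1.08

Set it up as a linear program. Let x1 = kg of MAP, x2 = kg of urea, x3 = kg of rock phosphate, x4 = kg of ammonium sulfate.
Minimize 1.05x1 + 0.93x2 + 0.32x3 + 0.63x4 subject to:
  0.11x1 + 0.44x2 + 0.21x4 ≥ 0.21   (nitrogen)
  0.5x1 + 0.31x3 ≥ 0.54   (phosphorus (P₂O₅))
  0.01x1 + 0.23x4 ≥ 0.1   (sulfur)
  x1, x2, x3, x4 ≥ 0.
The cheapest feasible vertex uses only urea, rock phosphate, ammonium sulfate; MAP is not used. The nitrogen, phosphorus (P₂O₅), sulfur requirements are met with equality.
That vertex is x2 = 0.2698, x3 = 1.742, x4 = 0.4348.
Cost = 0.93·0.2698 + 0.32·1.742 + 0.63·0.4348 = 1.0823.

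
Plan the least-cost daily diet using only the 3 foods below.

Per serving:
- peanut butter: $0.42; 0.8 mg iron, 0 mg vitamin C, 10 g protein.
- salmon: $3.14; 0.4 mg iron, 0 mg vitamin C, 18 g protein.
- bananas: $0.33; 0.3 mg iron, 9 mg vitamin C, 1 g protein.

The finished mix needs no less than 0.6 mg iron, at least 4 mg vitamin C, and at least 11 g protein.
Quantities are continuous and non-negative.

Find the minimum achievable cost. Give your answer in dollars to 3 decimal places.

$0.590

This is a linear program. Let x1 = servings of peanut butter, x2 = servings of salmon, x3 = servings of bananas.
min 0.42x1 + 3.14x2 + 0.33x3 subject to:
  0.8x1 + 0.4x2 + 0.3x3 ≥ 0.6   (iron)
  9x3 ≥ 4   (vitamin C)
  10x1 + 18x2 + 1x3 ≥ 11   (protein)
  x1, x2, x3 ≥ 0.
The cheapest feasible vertex uses only peanut butter, bananas; salmon is not used. There the vitamin C and protein constraints are tight.
Solving gives x1 = 1.056, x3 = 0.4444.
Total cost: 0.42·1.056 + 0.33·0.4444 = 0.59017.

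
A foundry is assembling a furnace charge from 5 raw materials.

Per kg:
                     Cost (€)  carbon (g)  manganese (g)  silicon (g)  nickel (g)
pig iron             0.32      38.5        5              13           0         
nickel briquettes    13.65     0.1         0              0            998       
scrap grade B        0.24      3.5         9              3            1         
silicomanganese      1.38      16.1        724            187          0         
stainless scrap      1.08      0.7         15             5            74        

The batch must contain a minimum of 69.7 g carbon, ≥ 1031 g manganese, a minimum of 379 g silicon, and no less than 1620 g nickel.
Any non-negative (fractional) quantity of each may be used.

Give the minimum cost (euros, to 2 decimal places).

€25.18

Let x1 = kg of pig iron, x2 = kg of nickel briquettes, x3 = kg of scrap grade B, x4 = kg of silicomanganese, x5 = kg of stainless scrap.
Minimize 0.32x1 + 13.65x2 + 0.24x3 + 1.38x4 + 1.08x5 subject to:
  38.5x1 + 0.1x2 + 3.5x3 + 16.1x4 + 0.7x5 ≥ 69.7   (carbon)
  5x1 + 9x3 + 724x4 + 15x5 ≥ 1031   (manganese)
  13x1 + 3x3 + 187x4 + 5x5 ≥ 379   (silicon)
  998x2 + 1x3 + 74x5 ≥ 1620   (nickel)
  x1, x2, x3, x4, x5 ≥ 0.
The cheapest feasible vertex uses only pig iron, nickel briquettes, silicomanganese; scrap grade B, stainless scrap are not used. There the carbon, silicon, nickel constraints are tight.
So pig iron = 0.987332 kg, nickel briquettes = 1.62325 kg, silicomanganese = 1.9581 kg.
Hence cost = 0.32·0.987332 + 13.65·1.62325 + 1.38·1.9581 = €25.1755.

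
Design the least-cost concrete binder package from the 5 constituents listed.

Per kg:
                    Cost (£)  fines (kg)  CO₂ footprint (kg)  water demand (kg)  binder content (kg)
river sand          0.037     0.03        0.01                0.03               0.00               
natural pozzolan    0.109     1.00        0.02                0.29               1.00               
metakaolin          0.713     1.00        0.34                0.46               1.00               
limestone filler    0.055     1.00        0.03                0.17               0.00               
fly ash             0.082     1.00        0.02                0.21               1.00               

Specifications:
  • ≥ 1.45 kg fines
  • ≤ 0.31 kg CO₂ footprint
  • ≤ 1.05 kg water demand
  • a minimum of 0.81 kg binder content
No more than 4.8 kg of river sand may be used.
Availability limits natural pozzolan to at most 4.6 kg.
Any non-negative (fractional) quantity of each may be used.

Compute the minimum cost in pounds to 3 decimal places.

£0.102

Treat it as an LP. Let x1 = kg of river sand, x2 = kg of natural pozzolan, x3 = kg of metakaolin, x4 = kg of limestone filler, x5 = kg of fly ash.
Minimise 0.037x1 + 0.109x2 + 0.713x3 + 0.055x4 + 0.082x5 s.t.:
  0.03x1 + 1x2 + 1x3 + 1x4 + 1x5 ≥ 1.45   (fines)
  0.01x1 + 0.02x2 + 0.34x3 + 0.03x4 + 0.02x5 ≤ 0.31   (CO₂ footprint)
  0.03x1 + 0.29x2 + 0.46x3 + 0.17x4 + 0.21x5 ≤ 1.05   (water demand)
  1x2 + 1x3 + 1x5 ≥ 0.81   (binder content)
  x1 ≤ 4.8
  x2 ≤ 4.6
  x1, x2, x3, x4, x5 ≥ 0.
The minimum-cost mix takes nothing from river sand, natural pozzolan, metakaolin — only limestone filler, fly ash. The fines and binder content requirements are met with equality.
Solving gives x4 = 0.64, x5 = 0.81.
Hence cost = 0.055·0.64 + 0.082·0.81 = £0.10162.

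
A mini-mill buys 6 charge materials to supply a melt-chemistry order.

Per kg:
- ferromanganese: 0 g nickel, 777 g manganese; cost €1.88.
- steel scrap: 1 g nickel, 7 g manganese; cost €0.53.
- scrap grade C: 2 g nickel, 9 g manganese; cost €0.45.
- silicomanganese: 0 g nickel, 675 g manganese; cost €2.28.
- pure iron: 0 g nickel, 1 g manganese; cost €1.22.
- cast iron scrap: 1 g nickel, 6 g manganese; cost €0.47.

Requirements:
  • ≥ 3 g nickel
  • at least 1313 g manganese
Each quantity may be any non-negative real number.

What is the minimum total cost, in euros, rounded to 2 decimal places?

€3.82

Set it up as a linear program. Let x1 = kg of ferromanganese, x2 = kg of steel scrap, x3 = kg of scrap grade C, x4 = kg of silicomanganese, x5 = kg of pure iron, x6 = kg of cast iron scrap.
Minimize 1.88x1 + 0.53x2 + 0.45x3 + 2.28x4 + 1.22x5 + 0.47x6 subject to:
  1x2 + 2x3 + 1x6 ≥ 3   (nickel)
  777x1 + 7x2 + 9x3 + 675x4 + 1x5 + 6x6 ≥ 1313   (manganese)
  x1, x2, x3, x4, x5, x6 ≥ 0.
The minimum-cost mix takes nothing from steel scrap, silicomanganese, pure iron, cast iron scrap — only ferromanganese, scrap grade C. The nickel and manganese requirements are met with equality.
Solving gives x1 = 1.672, x3 = 1.5.
Objective = 1.88·1.672 + 0.45·1.5 = 3.8184.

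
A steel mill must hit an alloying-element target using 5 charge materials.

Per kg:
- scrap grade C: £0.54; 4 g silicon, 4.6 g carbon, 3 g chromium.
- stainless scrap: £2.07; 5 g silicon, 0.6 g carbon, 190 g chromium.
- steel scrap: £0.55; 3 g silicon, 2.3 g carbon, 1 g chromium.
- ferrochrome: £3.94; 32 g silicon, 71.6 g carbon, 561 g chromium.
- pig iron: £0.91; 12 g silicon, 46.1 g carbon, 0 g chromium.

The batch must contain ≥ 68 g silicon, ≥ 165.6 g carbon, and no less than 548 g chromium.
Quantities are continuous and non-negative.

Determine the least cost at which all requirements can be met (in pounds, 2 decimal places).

This is a linear program. Let x1 = kg of scrap grade C, x2 = kg of stainless scrap, x3 = kg of steel scrap, x4 = kg of ferrochrome, x5 = kg of pig iron.
min 0.54x1 + 2.07x2 + 0.55x3 + 3.94x4 + 0.91x5 with:
  4x1 + 5x2 + 3x3 + 32x4 + 12x5 ≥ 68   (silicon)
  4.6x1 + 0.6x2 + 2.3x3 + 71.6x4 + 46.1x5 ≥ 165.6   (carbon)
  3x1 + 190x2 + 1x3 + 561x4 ≥ 548   (chromium)
  x1, x2, x3, x4, x5 ≥ 0.
At the optimum only ferrochrome, pig iron are positive (scrap grade C, stainless scrap, steel scrap = 0). The silicon and chromium requirements are met with equality.
Solving gives x4 = 0.97683, x5 = 3.0618.
Objective = 3.94·0.97683 + 0.91·3.0618 = 6.6349.

£6.63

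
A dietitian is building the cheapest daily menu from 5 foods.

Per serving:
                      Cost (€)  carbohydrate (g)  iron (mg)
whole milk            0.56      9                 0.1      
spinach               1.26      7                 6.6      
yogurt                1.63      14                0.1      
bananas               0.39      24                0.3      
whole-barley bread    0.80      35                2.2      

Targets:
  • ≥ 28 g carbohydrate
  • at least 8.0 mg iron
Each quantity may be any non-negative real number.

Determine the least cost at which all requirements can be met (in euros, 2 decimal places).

€1.75

Set it up as a linear program. Let x1 = servings of whole milk, x2 = servings of spinach, x3 = servings of yogurt, x4 = servings of bananas, x5 = servings of whole-barley bread.
Minimise 0.56x1 + 1.26x2 + 1.63x3 + 0.39x4 + 0.8x5 with:
  9x1 + 7x2 + 14x3 + 24x4 + 35x5 ≥ 28   (carbohydrate)
  0.1x1 + 6.6x2 + 0.1x3 + 0.3x4 + 2.2x5 ≥ 8   (iron)
  x1, x2, x3, x4, x5 ≥ 0.
The minimum-cost mix takes nothing from whole milk, yogurt, bananas — only spinach, whole-barley bread. The carbohydrate and iron requirements are met with equality.
Optimal quantities: spinach = 1.013 servings, whole-barley bread = 0.5974 servings.
Hence cost = 1.26·1.013 + 0.8·0.5974 = €1.7543.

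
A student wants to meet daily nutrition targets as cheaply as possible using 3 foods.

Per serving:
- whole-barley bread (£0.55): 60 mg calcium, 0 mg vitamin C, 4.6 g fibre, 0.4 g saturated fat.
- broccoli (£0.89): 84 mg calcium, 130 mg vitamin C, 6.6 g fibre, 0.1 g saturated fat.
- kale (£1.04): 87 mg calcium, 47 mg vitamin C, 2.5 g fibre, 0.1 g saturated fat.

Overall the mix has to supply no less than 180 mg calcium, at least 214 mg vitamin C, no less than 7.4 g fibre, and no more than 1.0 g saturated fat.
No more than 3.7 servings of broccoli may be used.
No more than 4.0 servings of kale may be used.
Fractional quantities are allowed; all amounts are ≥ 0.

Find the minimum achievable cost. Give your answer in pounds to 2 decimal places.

Set it up as a linear program. Let x1 = servings of whole-barley bread, x2 = servings of broccoli, x3 = servings of kale.
Minimise 0.55x1 + 0.89x2 + 1.04x3 s.t.:
  60x1 + 84x2 + 87x3 ≥ 180   (calcium)
  130x2 + 47x3 ≥ 214   (vitamin C)
  4.6x1 + 6.6x2 + 2.5x3 ≥ 7.4   (fibre)
  0.4x1 + 0.1x2 + 0.1x3 ≤ 1   (saturated fat)
  x2 ≤ 3.7
  x3 ≤ 4
  x1, x2, x3 ≥ 0.
The minimum-cost mix takes nothing from kale — only whole-barley bread, broccoli. The calcium and vitamin C requirements are met with equality.
So whole-barley bread = 0.6954 servings, broccoli = 1.646 servings.
Total cost: 0.55·0.6954 + 0.89·1.646 = 1.8474.

£1.85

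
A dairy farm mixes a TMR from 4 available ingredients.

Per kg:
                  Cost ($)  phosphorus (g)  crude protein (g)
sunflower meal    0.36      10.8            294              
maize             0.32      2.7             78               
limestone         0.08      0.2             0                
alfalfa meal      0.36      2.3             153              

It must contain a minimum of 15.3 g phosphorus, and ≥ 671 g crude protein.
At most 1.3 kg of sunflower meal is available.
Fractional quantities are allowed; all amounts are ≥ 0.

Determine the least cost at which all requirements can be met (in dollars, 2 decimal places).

Let x1 = kg of sunflower meal, x2 = kg of maize, x3 = kg of limestone, x4 = kg of alfalfa meal.
Minimise 0.36x1 + 0.32x2 + 0.08x3 + 0.36x4 subject to:
  10.8x1 + 2.7x2 + 0.2x3 + 2.3x4 ≥ 15.3   (phosphorus)
  294x1 + 78x2 + 153x4 ≥ 671   (crude protein)
  x1 ≤ 1.3
  x1, x2, x3, x4 ≥ 0.
The minimum-cost mix takes nothing from maize, limestone — only sunflower meal, alfalfa meal. The crude protein and the sunflower meal cap requirements are met with equality.
Solving gives x1 = 1.3, x4 = 1.888.
Hence cost = 0.36·1.3 + 0.36·1.888 = $1.1477.

$1.15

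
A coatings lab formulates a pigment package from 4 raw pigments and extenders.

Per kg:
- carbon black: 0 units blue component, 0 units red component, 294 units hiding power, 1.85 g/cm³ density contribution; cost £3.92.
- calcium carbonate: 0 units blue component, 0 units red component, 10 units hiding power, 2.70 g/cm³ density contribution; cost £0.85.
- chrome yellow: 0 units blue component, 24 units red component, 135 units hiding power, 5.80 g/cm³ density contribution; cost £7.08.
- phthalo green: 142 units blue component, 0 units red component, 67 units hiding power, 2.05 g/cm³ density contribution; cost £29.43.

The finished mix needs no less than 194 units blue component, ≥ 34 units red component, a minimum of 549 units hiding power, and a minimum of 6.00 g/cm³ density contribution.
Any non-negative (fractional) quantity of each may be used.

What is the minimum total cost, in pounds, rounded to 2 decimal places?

£53.79

This is a linear program. Let x1 = kg of carbon black, x2 = kg of calcium carbonate, x3 = kg of chrome yellow, x4 = kg of phthalo green.
min 3.92x1 + 0.85x2 + 7.08x3 + 29.43x4 subject to:
  142x4 ≥ 194   (blue component)
  24x3 ≥ 34   (red component)
  294x1 + 10x2 + 135x3 + 67x4 ≥ 549   (hiding power)
  1.85x1 + 2.7x2 + 5.8x3 + 2.05x4 ≥ 6   (density contribution)
  x1, x2, x3, x4 ≥ 0.
At the optimum only carbon black, chrome yellow, phthalo green are positive (calcium carbonate = 0). There the blue component, red component, hiding power constraints are tight.
That vertex is x1 = 0.90549, x3 = 1.4167, x4 = 1.3662.
Cost = 3.92·0.90549 + 7.08·1.4167 + 29.43·1.3662 = 53.7870.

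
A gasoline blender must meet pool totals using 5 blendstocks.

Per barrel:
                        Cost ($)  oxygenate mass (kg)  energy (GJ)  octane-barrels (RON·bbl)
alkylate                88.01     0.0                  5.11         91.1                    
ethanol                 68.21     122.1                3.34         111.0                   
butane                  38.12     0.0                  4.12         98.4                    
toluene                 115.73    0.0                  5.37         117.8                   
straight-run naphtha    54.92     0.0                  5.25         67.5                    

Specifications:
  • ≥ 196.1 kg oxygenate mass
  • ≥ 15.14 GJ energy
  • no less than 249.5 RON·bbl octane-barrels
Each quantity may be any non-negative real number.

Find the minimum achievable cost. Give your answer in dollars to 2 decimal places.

$200.00

This is a linear program. Let x1 = barrels of alkylate, x2 = barrels of ethanol, x3 = barrels of butane, x4 = barrels of toluene, x5 = barrels of straight-run naphtha.
min 88.01x1 + 68.21x2 + 38.12x3 + 115.73x4 + 54.92x5 s.t.:
  122.1x2 ≥ 196.1   (oxygenate mass)
  5.11x1 + 3.34x2 + 4.12x3 + 5.37x4 + 5.25x5 ≥ 15.14   (energy)
  91.1x1 + 111x2 + 98.4x3 + 117.8x4 + 67.5x5 ≥ 249.5   (octane-barrels)
  x1, x2, x3, x4, x5 ≥ 0.
The minimum-cost mix takes nothing from alkylate, toluene, straight-run naphtha — only ethanol, butane. The oxygenate mass and energy requirements are met with equality.
That vertex is x2 = 1.606, x3 = 2.373.
Cost = 68.21·1.606 + 38.12·2.373 = 200.0040.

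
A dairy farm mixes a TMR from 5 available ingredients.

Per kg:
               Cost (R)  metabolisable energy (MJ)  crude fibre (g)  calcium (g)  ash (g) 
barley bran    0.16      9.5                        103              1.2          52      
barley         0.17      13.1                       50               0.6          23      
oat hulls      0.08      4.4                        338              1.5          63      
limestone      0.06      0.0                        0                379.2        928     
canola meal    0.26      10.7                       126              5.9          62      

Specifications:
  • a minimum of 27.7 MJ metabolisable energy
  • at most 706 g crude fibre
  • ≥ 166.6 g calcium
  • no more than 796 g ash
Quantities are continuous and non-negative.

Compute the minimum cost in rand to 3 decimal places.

Set it up as a linear program. Let x1 = kg of barley bran, x2 = kg of barley, x3 = kg of oat hulls, x4 = kg of limestone, x5 = kg of canola meal.
min 0.16x1 + 0.17x2 + 0.08x3 + 0.06x4 + 0.26x5 subject to:
  9.5x1 + 13.1x2 + 4.4x3 + 10.7x5 ≥ 27.7   (metabolisable energy)
  103x1 + 50x2 + 338x3 + 126x5 ≤ 706   (crude fibre)
  1.2x1 + 0.6x2 + 1.5x3 + 379.2x4 + 5.9x5 ≥ 166.6   (calcium)
  52x1 + 23x2 + 63x3 + 928x4 + 62x5 ≤ 796   (ash)
  x1, x2, x3, x4, x5 ≥ 0.
The cheapest feasible vertex uses only barley, limestone; barley bran, oat hulls, canola meal are not used. There the metabolisable energy and calcium constraints are tight.
That vertex is x2 = 2.115, x4 = 0.436.
Objective = 0.17·2.115 + 0.06·0.436 = 0.38571.

R0.386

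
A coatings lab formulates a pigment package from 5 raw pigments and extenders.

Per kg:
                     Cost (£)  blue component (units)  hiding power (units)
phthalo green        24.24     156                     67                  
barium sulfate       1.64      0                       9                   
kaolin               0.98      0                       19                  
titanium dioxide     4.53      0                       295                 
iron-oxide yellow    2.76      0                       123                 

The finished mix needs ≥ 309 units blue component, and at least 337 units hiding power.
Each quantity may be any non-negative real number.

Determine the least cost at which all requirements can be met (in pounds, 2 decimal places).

£51.15

Let x1 = kg of phthalo green, x2 = kg of barium sulfate, x3 = kg of kaolin, x4 = kg of titanium dioxide, x5 = kg of iron-oxide yellow.
min 24.24x1 + 1.64x2 + 0.98x3 + 4.53x4 + 2.76x5 with:
  156x1 ≥ 309   (blue component)
  67x1 + 9x2 + 19x3 + 295x4 + 123x5 ≥ 337   (hiding power)
  x1, x2, x3, x4, x5 ≥ 0.
The optimal basis is {phthalo green, titanium dioxide}; barium sulfate, kaolin, iron-oxide yellow drop out. The blue component and hiding power requirements are met with equality.
That vertex is x1 = 1.9808, x4 = 0.6925.
Objective = 24.24·1.9808 + 4.53·0.6925 = 51.1516.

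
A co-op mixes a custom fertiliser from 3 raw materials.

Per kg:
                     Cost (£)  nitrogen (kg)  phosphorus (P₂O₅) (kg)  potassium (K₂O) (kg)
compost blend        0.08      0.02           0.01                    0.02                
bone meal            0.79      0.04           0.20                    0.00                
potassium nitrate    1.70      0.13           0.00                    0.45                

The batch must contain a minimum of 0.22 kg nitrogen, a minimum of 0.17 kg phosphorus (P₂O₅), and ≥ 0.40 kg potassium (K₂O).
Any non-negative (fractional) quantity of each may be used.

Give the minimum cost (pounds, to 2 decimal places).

£1.59

Treat it as an LP. Let x1 = kg of compost blend, x2 = kg of bone meal, x3 = kg of potassium nitrate.
min 0.08x1 + 0.79x2 + 1.7x3 s.t.:
  0.02x1 + 0.04x2 + 0.13x3 ≥ 0.22   (nitrogen)
  0.01x1 + 0.2x2 ≥ 0.17   (phosphorus (P₂O₅))
  0.02x1 + 0.45x3 ≥ 0.4   (potassium (K₂O))
  x1, x2, x3 ≥ 0.
At the optimum only compost blend, potassium nitrate are positive (bone meal = 0). The phosphorus (P₂O₅) and potassium (K₂O) requirements are met with equality.
That vertex is x1 = 17, x3 = 0.1333.
Total cost: 0.08·17 + 1.7·0.1333 = 1.5866.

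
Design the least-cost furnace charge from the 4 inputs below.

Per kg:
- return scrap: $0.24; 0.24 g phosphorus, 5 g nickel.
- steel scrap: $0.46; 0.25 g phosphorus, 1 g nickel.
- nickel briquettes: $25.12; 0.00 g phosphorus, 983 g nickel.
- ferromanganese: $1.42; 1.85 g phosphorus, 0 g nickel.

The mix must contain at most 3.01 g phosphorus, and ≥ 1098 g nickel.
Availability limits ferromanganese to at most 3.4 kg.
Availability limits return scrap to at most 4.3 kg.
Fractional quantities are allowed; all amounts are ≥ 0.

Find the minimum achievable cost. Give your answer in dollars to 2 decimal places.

Treat it as an LP. Let x1 = kg of return scrap, x2 = kg of steel scrap, x3 = kg of nickel briquettes, x4 = kg of ferromanganese.
Minimise 0.24x1 + 0.46x2 + 25.12x3 + 1.42x4 with:
  0.24x1 + 0.25x2 + 1.85x4 ≤ 3.01   (phosphorus)
  5x1 + 1x2 + 983x3 ≥ 1098   (nickel)
  x4 ≤ 3.4
  x1 ≤ 4.3
  x1, x2, x3, x4 ≥ 0.
The cheapest feasible vertex uses only nickel briquettes; return scrap, steel scrap, ferromanganese are not used. Binding constraint: nickel.
That vertex is x3 = 1.117.
Total cost: 25.12·1.117 = 28.0590.

$28.06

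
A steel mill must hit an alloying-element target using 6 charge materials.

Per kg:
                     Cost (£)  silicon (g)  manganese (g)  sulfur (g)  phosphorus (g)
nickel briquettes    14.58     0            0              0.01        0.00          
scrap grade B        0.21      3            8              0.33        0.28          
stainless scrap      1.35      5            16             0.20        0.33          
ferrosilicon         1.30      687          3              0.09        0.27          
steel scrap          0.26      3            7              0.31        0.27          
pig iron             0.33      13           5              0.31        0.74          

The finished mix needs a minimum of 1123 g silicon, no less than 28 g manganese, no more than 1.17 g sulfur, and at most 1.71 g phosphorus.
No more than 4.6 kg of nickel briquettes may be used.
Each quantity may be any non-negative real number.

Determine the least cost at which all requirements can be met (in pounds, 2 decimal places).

Treat it as an LP. Let x1 = kg of nickel briquettes, x2 = kg of scrap grade B, x3 = kg of stainless scrap, x4 = kg of ferrosilicon, x5 = kg of steel scrap, x6 = kg of pig iron.
Minimize 14.58x1 + 0.21x2 + 1.35x3 + 1.3x4 + 0.26x5 + 0.33x6 subject to:
  3x2 + 5x3 + 687x4 + 3x5 + 13x6 ≥ 1123   (silicon)
  8x2 + 16x3 + 3x4 + 7x5 + 5x6 ≥ 28   (manganese)
  0.01x1 + 0.33x2 + 0.2x3 + 0.09x4 + 0.31x5 + 0.31x6 ≤ 1.17   (sulfur)
  0.28x2 + 0.33x3 + 0.27x4 + 0.27x5 + 0.74x6 ≤ 1.71   (phosphorus)
  x1 ≤ 4.6
  x1, x2, x3, x4, x5, x6 ≥ 0.
The optimal basis is {scrap grade B, ferrosilicon}; nickel briquettes, stainless scrap, steel scrap, pig iron drop out. Binding constraints: silicon and manganese.
Solving gives x2 = 2.892, x4 = 1.622.
Cost = 0.21·2.892 + 1.3·1.622 = 2.7159.

£2.72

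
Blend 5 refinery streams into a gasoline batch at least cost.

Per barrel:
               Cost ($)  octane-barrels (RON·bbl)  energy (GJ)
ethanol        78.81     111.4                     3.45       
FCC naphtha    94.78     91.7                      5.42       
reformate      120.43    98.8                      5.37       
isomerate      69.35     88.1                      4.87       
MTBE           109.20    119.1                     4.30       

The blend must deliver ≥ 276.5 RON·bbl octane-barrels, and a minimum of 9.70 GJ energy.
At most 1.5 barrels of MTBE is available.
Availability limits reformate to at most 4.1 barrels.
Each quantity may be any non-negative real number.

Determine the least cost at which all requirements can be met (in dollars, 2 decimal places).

$199.34

Set it up as a linear program. Let x1 = barrels of ethanol, x2 = barrels of FCC naphtha, x3 = barrels of reformate, x4 = barrels of isomerate, x5 = barrels of MTBE.
min 78.81x1 + 94.78x2 + 120.43x3 + 69.35x4 + 109.2x5 subject to:
  111.4x1 + 91.7x2 + 98.8x3 + 88.1x4 + 119.1x5 ≥ 276.5   (octane-barrels)
  3.45x1 + 5.42x2 + 5.37x3 + 4.87x4 + 4.3x5 ≥ 9.7   (energy)
  x5 ≤ 1.5
  x3 ≤ 4.1
  x1, x2, x3, x4, x5 ≥ 0.
The cheapest feasible vertex uses only ethanol, isomerate; FCC naphtha, reformate, MTBE are not used. The octane-barrels and energy requirements are met with equality.
That vertex is x1 = 2.0622, x4 = 0.53089.
Hence cost = 78.81·2.0622 + 69.35·0.53089 = $199.3392.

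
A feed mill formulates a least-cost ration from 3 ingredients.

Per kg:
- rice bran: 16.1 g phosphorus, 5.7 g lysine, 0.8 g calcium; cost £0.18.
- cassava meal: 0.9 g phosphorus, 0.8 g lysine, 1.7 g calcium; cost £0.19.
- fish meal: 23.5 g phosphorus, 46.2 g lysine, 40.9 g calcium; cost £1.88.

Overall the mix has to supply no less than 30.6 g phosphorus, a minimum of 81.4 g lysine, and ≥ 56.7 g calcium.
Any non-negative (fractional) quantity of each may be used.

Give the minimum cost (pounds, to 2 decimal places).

£3.12

Let x1 = kg of rice bran, x2 = kg of cassava meal, x3 = kg of fish meal.
min 0.18x1 + 0.19x2 + 1.88x3 s.t.:
  16.1x1 + 0.9x2 + 23.5x3 ≥ 30.6   (phosphorus)
  5.7x1 + 0.8x2 + 46.2x3 ≥ 81.4   (lysine)
  0.8x1 + 1.7x2 + 40.9x3 ≥ 56.7   (calcium)
  x1, x2, x3 ≥ 0.
The optimal basis is {rice bran, fish meal}; cassava meal drops out. Binding constraints: lysine and calcium.
That vertex is x1 = 3.6179, x3 = 1.3155.
Objective = 0.18·3.6179 + 1.88·1.3155 = 3.1244.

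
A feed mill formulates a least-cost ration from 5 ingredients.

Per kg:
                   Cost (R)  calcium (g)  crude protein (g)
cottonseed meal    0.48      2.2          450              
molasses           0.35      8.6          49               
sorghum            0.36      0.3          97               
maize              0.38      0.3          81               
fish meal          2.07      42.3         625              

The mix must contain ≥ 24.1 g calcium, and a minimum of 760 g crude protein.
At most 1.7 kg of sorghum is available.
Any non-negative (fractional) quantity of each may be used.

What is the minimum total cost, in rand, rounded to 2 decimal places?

R1.54

Let x1 = kg of cottonseed meal, x2 = kg of molasses, x3 = kg of sorghum, x4 = kg of maize, x5 = kg of fish meal.
Minimise 0.48x1 + 0.35x2 + 0.36x3 + 0.38x4 + 2.07x5 with:
  2.2x1 + 8.6x2 + 0.3x3 + 0.3x4 + 42.3x5 ≥ 24.1   (calcium)
  450x1 + 49x2 + 97x3 + 81x4 + 625x5 ≥ 760   (crude protein)
  x3 ≤ 1.7
  x1, x2, x3, x4, x5 ≥ 0.
The cheapest feasible vertex uses only cottonseed meal, molasses; sorghum, maize, fish meal are not used. Binding constraints: calcium and crude protein.
Solving gives x1 = 1.423, x2 = 2.438.
Hence cost = 0.48·1.423 + 0.35·2.438 = R1.5363.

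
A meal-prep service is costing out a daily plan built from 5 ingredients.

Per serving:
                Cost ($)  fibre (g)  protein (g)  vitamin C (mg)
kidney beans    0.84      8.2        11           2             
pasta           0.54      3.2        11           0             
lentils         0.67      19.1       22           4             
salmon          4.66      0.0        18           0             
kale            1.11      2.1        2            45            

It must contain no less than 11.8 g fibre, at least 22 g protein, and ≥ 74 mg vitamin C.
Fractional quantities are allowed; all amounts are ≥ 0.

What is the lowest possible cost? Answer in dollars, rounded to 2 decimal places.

This is a linear program. Let x1 = servings of kidney beans, x2 = servings of pasta, x3 = servings of lentils, x4 = servings of salmon, x5 = servings of kale.
min 0.84x1 + 0.54x2 + 0.67x3 + 4.66x4 + 1.11x5 s.t.:
  8.2x1 + 3.2x2 + 19.1x3 + 2.1x5 ≥ 11.8   (fibre)
  11x1 + 11x2 + 22x3 + 18x4 + 2x5 ≥ 22   (protein)
  2x1 + 4x3 + 45x5 ≥ 74   (vitamin C)
  x1, x2, x3, x4, x5 ≥ 0.
The minimum-cost mix takes nothing from kidney beans, pasta, salmon — only lentils, kale. There the protein and vitamin C constraints are tight.
Optimal quantities: lentils = 0.85743 servings, kale = 1.5682 servings.
Hence cost = 0.67·0.85743 + 1.11·1.5682 = $2.3152.

$2.32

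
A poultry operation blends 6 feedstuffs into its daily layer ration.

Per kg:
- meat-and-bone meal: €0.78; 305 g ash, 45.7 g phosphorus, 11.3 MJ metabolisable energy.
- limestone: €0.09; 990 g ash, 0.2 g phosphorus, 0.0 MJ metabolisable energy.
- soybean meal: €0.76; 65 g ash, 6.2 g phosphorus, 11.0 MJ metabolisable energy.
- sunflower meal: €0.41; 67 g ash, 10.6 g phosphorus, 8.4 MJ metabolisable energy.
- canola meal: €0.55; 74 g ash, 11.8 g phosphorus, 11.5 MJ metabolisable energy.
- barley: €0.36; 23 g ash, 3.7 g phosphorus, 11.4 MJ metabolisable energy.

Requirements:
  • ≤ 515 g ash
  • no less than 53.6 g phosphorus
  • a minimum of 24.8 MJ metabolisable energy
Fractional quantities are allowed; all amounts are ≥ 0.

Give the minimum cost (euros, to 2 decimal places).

€1.24

This is a linear program. Let x1 = kg of meat-and-bone meal, x2 = kg of limestone, x3 = kg of soybean meal, x4 = kg of sunflower meal, x5 = kg of canola meal, x6 = kg of barley.
min 0.78x1 + 0.09x2 + 0.76x3 + 0.41x4 + 0.55x5 + 0.36x6 s.t.:
  305x1 + 990x2 + 65x3 + 67x4 + 74x5 + 23x6 ≤ 515   (ash)
  45.7x1 + 0.2x2 + 6.2x3 + 10.6x4 + 11.8x5 + 3.7x6 ≥ 53.6   (phosphorus)
  11.3x1 + 11x3 + 8.4x4 + 11.5x5 + 11.4x6 ≥ 24.8   (metabolisable energy)
  x1, x2, x3, x4, x5, x6 ≥ 0.
The minimum-cost mix takes nothing from limestone, soybean meal, sunflower meal, canola meal — only meat-and-bone meal, barley. Binding constraints: phosphorus and metabolisable energy.
That vertex is x1 = 1.084, x6 = 1.101.
Total cost: 0.78·1.084 + 0.36·1.101 = 1.2419.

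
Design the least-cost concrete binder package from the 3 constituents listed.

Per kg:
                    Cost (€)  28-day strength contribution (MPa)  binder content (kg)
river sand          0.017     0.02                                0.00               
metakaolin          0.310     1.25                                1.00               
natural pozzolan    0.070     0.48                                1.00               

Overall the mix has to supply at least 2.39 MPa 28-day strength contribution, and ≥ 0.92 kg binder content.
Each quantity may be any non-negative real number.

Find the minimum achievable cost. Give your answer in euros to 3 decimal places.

Let x1 = kg of river sand, x2 = kg of metakaolin, x3 = kg of natural pozzolan.
min 0.017x1 + 0.31x2 + 0.07x3 with:
  0.02x1 + 1.25x2 + 0.48x3 ≥ 2.39   (28-day strength contribution)
  1x2 + 1x3 ≥ 0.92   (binder content)
  x1, x2, x3 ≥ 0.
The optimal basis is {natural pozzolan}; river sand, metakaolin drop out. Binding constraint: 28-day strength contribution.
That vertex is x3 = 4.979.
Hence cost = 0.07·4.979 = €0.34853.

€0.349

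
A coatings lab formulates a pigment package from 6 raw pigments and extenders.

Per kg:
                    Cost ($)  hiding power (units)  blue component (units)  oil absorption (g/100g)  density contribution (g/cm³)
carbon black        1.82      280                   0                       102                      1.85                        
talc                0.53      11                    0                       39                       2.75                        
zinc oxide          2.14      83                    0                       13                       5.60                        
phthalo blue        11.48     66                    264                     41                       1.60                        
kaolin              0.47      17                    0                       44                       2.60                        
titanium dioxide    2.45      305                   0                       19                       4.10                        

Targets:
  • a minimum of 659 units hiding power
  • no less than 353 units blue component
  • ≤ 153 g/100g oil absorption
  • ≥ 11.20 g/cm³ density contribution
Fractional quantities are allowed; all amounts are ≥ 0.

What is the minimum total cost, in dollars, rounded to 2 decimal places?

This is a linear program. Let x1 = kg of carbon black, x2 = kg of talc, x3 = kg of zinc oxide, x4 = kg of phthalo blue, x5 = kg of kaolin, x6 = kg of titanium dioxide.
Minimise 1.82x1 + 0.53x2 + 2.14x3 + 11.48x4 + 0.47x5 + 2.45x6 subject to:
  280x1 + 11x2 + 83x3 + 66x4 + 17x5 + 305x6 ≥ 659   (hiding power)
  264x4 ≥ 353   (blue component)
  102x1 + 39x2 + 13x3 + 41x4 + 44x5 + 19x6 ≤ 153   (oil absorption)
  1.85x1 + 2.75x2 + 5.6x3 + 1.6x4 + 2.6x5 + 4.1x6 ≥ 11.2   (density contribution)
  x1, x2, x3, x4, x5, x6 ≥ 0.
The minimum-cost mix takes nothing from talc, zinc oxide — only carbon black, phthalo blue, kaolin, titanium dioxide. There the hiding power, blue component, oil absorption, density contribution constraints are tight.
Solving gives x1 = 0.3144, x4 = 1.337, x5 = 0.8392, x6 = 1.536.
Hence cost = 1.82·0.3144 + 11.48·1.337 + 0.47·0.8392 + 2.45·1.536 = $20.0786.

$20.08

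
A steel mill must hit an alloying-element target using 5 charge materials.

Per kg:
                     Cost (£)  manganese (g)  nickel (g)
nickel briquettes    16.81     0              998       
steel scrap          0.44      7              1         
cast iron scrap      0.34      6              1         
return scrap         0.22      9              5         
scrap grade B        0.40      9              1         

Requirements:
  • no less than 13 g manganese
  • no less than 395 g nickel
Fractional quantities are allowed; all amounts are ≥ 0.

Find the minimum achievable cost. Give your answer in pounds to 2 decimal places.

£6.85

Set it up as a linear program. Let x1 = kg of nickel briquettes, x2 = kg of steel scrap, x3 = kg of cast iron scrap, x4 = kg of return scrap, x5 = kg of scrap grade B.
Minimise 16.81x1 + 0.44x2 + 0.34x3 + 0.22x4 + 0.4x5 s.t.:
  7x2 + 6x3 + 9x4 + 9x5 ≥ 13   (manganese)
  998x1 + 1x2 + 1x3 + 5x4 + 1x5 ≥ 395   (nickel)
  x1, x2, x3, x4, x5 ≥ 0.
The minimum-cost mix takes nothing from steel scrap, cast iron scrap, scrap grade B — only nickel briquettes, return scrap. There the manganese and nickel constraints are tight.
So nickel briquettes = 0.3886 kg, return scrap = 1.444 kg.
Hence cost = 16.81·0.3886 + 0.22·1.444 = £6.8500.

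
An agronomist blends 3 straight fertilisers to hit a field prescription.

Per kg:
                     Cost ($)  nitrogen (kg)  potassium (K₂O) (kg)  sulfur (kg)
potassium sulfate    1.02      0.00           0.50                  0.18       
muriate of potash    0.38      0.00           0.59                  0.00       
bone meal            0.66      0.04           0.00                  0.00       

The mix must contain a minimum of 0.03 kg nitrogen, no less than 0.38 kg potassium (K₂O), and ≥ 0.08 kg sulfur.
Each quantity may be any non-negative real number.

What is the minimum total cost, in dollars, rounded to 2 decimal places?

$1.05

Treat it as an LP. Let x1 = kg of potassium sulfate, x2 = kg of muriate of potash, x3 = kg of bone meal.
Minimize 1.02x1 + 0.38x2 + 0.66x3 s.t.:
  0.04x3 ≥ 0.03   (nitrogen)
  0.5x1 + 0.59x2 ≥ 0.38   (potassium (K₂O))
  0.18x1 ≥ 0.08   (sulfur)
  x1, x2, x3 ≥ 0.
The optimal mix uses every input. Binding constraints: nitrogen, potassium (K₂O), sulfur.
So potassium sulfate = 0.4444 kg, muriate of potash = 0.2674 kg, bone meal = 0.75 kg.
Cost = 1.02·0.4444 + 0.38·0.2674 + 0.66·0.75 = 1.0499.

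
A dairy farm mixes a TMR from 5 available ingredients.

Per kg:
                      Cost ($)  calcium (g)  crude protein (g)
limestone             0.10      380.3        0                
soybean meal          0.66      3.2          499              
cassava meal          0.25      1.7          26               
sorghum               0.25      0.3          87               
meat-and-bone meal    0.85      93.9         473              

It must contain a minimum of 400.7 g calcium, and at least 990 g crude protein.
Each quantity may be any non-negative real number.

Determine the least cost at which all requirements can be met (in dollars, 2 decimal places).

This is a linear program. Let x1 = kg of limestone, x2 = kg of soybean meal, x3 = kg of cassava meal, x4 = kg of sorghum, x5 = kg of meat-and-bone meal.
min 0.1x1 + 0.66x2 + 0.25x3 + 0.25x4 + 0.85x5 with:
  380.3x1 + 3.2x2 + 1.7x3 + 0.3x4 + 93.9x5 ≥ 400.7   (calcium)
  499x2 + 26x3 + 87x4 + 473x5 ≥ 990   (crude protein)
  x1, x2, x3, x4, x5 ≥ 0.
The minimum-cost mix takes nothing from cassava meal, sorghum, meat-and-bone meal — only limestone, soybean meal. The calcium and crude protein requirements are met with equality.
Optimal quantities: limestone = 1.037 kg, soybean meal = 1.984 kg.
Hence cost = 0.1·1.037 + 0.66·1.984 = $1.4131.

$1.41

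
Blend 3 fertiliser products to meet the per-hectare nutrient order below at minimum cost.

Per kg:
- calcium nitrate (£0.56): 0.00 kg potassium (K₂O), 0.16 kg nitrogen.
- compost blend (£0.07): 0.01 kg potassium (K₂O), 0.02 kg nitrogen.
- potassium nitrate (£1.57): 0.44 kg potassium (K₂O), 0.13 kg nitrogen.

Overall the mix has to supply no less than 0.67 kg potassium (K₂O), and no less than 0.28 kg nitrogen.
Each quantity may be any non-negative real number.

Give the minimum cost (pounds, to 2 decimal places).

Let x1 = kg of calcium nitrate, x2 = kg of compost blend, x3 = kg of potassium nitrate.
Minimise 0.56x1 + 0.07x2 + 1.57x3 subject to:
  0.01x2 + 0.44x3 ≥ 0.67   (potassium (K₂O))
  0.16x1 + 0.02x2 + 0.13x3 ≥ 0.28   (nitrogen)
  x1, x2, x3 ≥ 0.
At the optimum only compost blend, potassium nitrate are positive (calcium nitrate = 0). The potassium (K₂O) and nitrogen requirements are met with equality.
So compost blend = 4.813 kg, potassium nitrate = 1.413 kg.
Cost = 0.07·4.813 + 1.57·1.413 = 2.5553.

£2.56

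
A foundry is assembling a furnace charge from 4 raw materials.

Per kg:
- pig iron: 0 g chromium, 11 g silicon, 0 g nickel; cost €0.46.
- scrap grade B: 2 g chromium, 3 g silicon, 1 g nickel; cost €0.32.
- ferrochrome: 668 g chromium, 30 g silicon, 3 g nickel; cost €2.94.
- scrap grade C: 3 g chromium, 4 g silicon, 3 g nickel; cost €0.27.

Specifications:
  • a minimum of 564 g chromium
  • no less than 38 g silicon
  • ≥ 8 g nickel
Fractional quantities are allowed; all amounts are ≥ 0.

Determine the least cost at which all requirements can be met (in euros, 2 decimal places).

Set it up as a linear program. Let x1 = kg of pig iron, x2 = kg of scrap grade B, x3 = kg of ferrochrome, x4 = kg of scrap grade C.
min 0.46x1 + 0.32x2 + 2.94x3 + 0.27x4 s.t.:
  2x2 + 668x3 + 3x4 ≥ 564   (chromium)
  11x1 + 3x2 + 30x3 + 4x4 ≥ 38   (silicon)
  1x2 + 3x3 + 3x4 ≥ 8   (nickel)
  x1, x2, x3, x4 ≥ 0.
The optimal basis is {pig iron, ferrochrome, scrap grade C}; scrap grade B drops out. Binding constraints: chromium, silicon, nickel.
Solving gives x1 = 0.5086, x3 = 0.8361, x4 = 1.831.
Total cost: 0.46·0.5086 + 2.94·0.8361 + 0.27·1.831 = 3.1865.

€3.19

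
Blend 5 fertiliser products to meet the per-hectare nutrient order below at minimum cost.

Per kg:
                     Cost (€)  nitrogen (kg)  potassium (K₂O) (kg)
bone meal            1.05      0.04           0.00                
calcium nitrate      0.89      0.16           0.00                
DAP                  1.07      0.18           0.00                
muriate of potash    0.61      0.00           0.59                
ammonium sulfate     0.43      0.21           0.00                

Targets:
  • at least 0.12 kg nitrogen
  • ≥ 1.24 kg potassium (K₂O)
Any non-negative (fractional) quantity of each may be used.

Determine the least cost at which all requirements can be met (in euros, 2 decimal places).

€1.53

Let x1 = kg of bone meal, x2 = kg of calcium nitrate, x3 = kg of DAP, x4 = kg of muriate of potash, x5 = kg of ammonium sulfate.
Minimize 1.05x1 + 0.89x2 + 1.07x3 + 0.61x4 + 0.43x5 subject to:
  0.04x1 + 0.16x2 + 0.18x3 + 0.21x5 ≥ 0.12   (nitrogen)
  0.59x4 ≥ 1.24   (potassium (K₂O))
  x1, x2, x3, x4, x5 ≥ 0.
The optimal basis is {muriate of potash, ammonium sulfate}; bone meal, calcium nitrate, DAP drop out. There the nitrogen and potassium (K₂O) constraints are tight.
So muriate of potash = 2.102 kg, ammonium sulfate = 0.5714 kg.
Cost = 0.61·2.102 + 0.43·0.5714 = 1.5279.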